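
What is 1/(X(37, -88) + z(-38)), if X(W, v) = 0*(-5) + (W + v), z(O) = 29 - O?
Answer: 1/16 ≈ 0.062500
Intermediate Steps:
X(W, v) = W + v (X(W, v) = 0 + (W + v) = W + v)
1/(X(37, -88) + z(-38)) = 1/((37 - 88) + (29 - 1*(-38))) = 1/(-51 + (29 + 38)) = 1/(-51 + 67) = 1/16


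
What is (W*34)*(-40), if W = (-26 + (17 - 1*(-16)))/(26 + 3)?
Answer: -9520/29 ≈ -328.28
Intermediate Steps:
W = 7/29 (W = (-26 + (17 + 16))/29 = (-26 + 33)*(1/29) = 7*(1/29) = 7/29 ≈ 0.24138)
(W*34)*(-40) = ((7/29)*34)*(-40) = (238/29)*(-40) = -9520/29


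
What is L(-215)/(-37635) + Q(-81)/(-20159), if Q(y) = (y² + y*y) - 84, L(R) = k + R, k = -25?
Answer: -32389798/50578931 ≈ -0.64038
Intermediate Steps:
L(R) = -25 + R
Q(y) = -84 + 2*y² (Q(y) = (y² + y²) - 84 = 2*y² - 84 = -84 + 2*y²)
L(-215)/(-37635) + Q(-81)/(-20159) = (-25 - 215)/(-37635) + (-84 + 2*(-81)²)/(-20159) = -240*(-1/37635) + (-84 + 2*6561)*(-1/20159) = 16/2509 + (-84 + 13122)*(-1/20159) = 16/2509 + 13038*(-1/20159) = 16/2509 - 13038/20159 = -32389798/50578931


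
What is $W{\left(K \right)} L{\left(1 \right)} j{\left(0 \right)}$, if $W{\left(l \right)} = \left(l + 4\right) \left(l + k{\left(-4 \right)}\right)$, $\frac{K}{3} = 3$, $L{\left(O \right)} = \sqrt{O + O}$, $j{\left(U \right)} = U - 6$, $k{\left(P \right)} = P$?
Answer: $- 390 \sqrt{2} \approx -551.54$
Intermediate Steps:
$j{\left(U \right)} = -6 + U$ ($j{\left(U \right)} = U - 6 = -6 + U$)
$L{\left(O \right)} = \sqrt{2} \sqrt{O}$ ($L{\left(O \right)} = \sqrt{2 O} = \sqrt{2} \sqrt{O}$)
$K = 9$ ($K = 3 \cdot 3 = 9$)
$W{\left(l \right)} = \left(-4 + l\right) \left(4 + l\right)$ ($W{\left(l \right)} = \left(l + 4\right) \left(l - 4\right) = \left(4 + l\right) \left(-4 + l\right) = \left(-4 + l\right) \left(4 + l\right)$)
$W{\left(K \right)} L{\left(1 \right)} j{\left(0 \right)} = \left(-16 + 9^{2}\right) \sqrt{2} \sqrt{1} \left(-6 + 0\right) = \left(-16 + 81\right) \sqrt{2} \cdot 1 \left(-6\right) = 65 \sqrt{2} \left(-6\right) = - 390 \sqrt{2}$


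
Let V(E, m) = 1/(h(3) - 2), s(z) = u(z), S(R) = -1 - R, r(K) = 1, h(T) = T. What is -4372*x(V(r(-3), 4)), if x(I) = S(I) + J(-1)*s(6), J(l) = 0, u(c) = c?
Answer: 8744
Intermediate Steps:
s(z) = z
V(E, m) = 1 (V(E, m) = 1/(3 - 2) = 1/1 = 1)
x(I) = -1 - I (x(I) = (-1 - I) + 0*6 = (-1 - I) + 0 = -1 - I)
-4372*x(V(r(-3), 4)) = -4372*(-1 - 1*1) = -4372*(-1 - 1) = -4372*(-2) = 8744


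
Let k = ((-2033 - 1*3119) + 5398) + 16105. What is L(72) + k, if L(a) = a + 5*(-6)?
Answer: 16393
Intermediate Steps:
L(a) = -30 + a (L(a) = a - 30 = -30 + a)
k = 16351 (k = ((-2033 - 3119) + 5398) + 16105 = (-5152 + 5398) + 16105 = 246 + 16105 = 16351)
L(72) + k = (-30 + 72) + 16351 = 42 + 16351 = 16393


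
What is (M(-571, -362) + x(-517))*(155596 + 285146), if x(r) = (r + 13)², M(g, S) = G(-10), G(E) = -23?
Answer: 111945382806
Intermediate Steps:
M(g, S) = -23
x(r) = (13 + r)²
(M(-571, -362) + x(-517))*(155596 + 285146) = (-23 + (13 - 517)²)*(155596 + 285146) = (-23 + (-504)²)*440742 = (-23 + 254016)*440742 = 253993*440742 = 111945382806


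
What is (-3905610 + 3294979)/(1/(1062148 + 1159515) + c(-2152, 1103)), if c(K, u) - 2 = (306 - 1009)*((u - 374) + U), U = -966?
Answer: -1356616299353/370157937420 ≈ -3.6650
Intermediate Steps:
c(K, u) = 942022 - 703*u (c(K, u) = 2 + (306 - 1009)*((u - 374) - 966) = 2 - 703*((-374 + u) - 966) = 2 - 703*(-1340 + u) = 2 + (942020 - 703*u) = 942022 - 703*u)
(-3905610 + 3294979)/(1/(1062148 + 1159515) + c(-2152, 1103)) = (-3905610 + 3294979)/(1/(1062148 + 1159515) + (942022 - 703*1103)) = -610631/(1/2221663 + (942022 - 775409)) = -610631/(1/2221663 + 166613) = -610631/370157937420/2221663 = -610631*2221663/370157937420 = -1356616299353/370157937420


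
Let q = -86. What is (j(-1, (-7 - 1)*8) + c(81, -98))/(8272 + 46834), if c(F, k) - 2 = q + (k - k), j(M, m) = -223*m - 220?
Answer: 6984/27553 ≈ 0.25348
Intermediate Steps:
j(M, m) = -220 - 223*m
c(F, k) = -84 (c(F, k) = 2 + (-86 + (k - k)) = 2 + (-86 + 0) = 2 - 86 = -84)
(j(-1, (-7 - 1)*8) + c(81, -98))/(8272 + 46834) = ((-220 - 223*(-7 - 1)*8) - 84)/(8272 + 46834) = ((-220 - (-1784)*8) - 84)/55106 = ((-220 - 223*(-64)) - 84)*(1/55106) = ((-220 + 14272) - 84)*(1/55106) = (14052 - 84)*(1/55106) = 13968*(1/55106) = 6984/27553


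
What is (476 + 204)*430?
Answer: 292400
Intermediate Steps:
(476 + 204)*430 = 680*430 = 292400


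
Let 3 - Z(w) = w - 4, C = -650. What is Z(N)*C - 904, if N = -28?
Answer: -23654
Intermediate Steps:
Z(w) = 7 - w (Z(w) = 3 - (w - 4) = 3 - (-4 + w) = 3 + (4 - w) = 7 - w)
Z(N)*C - 904 = (7 - 1*(-28))*(-650) - 904 = (7 + 28)*(-650) - 904 = 35*(-650) - 904 = -22750 - 904 = -23654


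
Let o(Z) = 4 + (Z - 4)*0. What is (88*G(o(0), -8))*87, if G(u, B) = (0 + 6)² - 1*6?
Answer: 229680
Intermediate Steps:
o(Z) = 4 (o(Z) = 4 + (-4 + Z)*0 = 4 + 0 = 4)
G(u, B) = 30 (G(u, B) = 6² - 6 = 36 - 6 = 30)
(88*G(o(0), -8))*87 = (88*30)*87 = 2640*87 = 229680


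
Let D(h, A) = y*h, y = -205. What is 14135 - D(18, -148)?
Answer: 17825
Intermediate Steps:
D(h, A) = -205*h
14135 - D(18, -148) = 14135 - (-205)*18 = 14135 - 1*(-3690) = 14135 + 3690 = 17825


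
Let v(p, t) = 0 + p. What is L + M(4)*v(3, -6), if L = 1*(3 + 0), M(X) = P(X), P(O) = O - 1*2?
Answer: 9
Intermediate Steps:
v(p, t) = p
P(O) = -2 + O (P(O) = O - 2 = -2 + O)
M(X) = -2 + X
L = 3 (L = 1*3 = 3)
L + M(4)*v(3, -6) = 3 + (-2 + 4)*3 = 3 + 2*3 = 3 + 6 = 9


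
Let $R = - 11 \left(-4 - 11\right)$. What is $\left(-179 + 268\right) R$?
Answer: $14685$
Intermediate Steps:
$R = 165$ ($R = \left(-11\right) \left(-15\right) = 165$)
$\left(-179 + 268\right) R = \left(-179 + 268\right) 165 = 89 \cdot 165 = 14685$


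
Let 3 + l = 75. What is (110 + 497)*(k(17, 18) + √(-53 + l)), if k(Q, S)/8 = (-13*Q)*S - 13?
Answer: -19380296 + 607*√19 ≈ -1.9378e+7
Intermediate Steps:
l = 72 (l = -3 + 75 = 72)
k(Q, S) = -104 - 104*Q*S (k(Q, S) = 8*((-13*Q)*S - 13) = 8*(-13*Q*S - 13) = 8*(-13 - 13*Q*S) = -104 - 104*Q*S)
(110 + 497)*(k(17, 18) + √(-53 + l)) = (110 + 497)*((-104 - 104*17*18) + √(-53 + 72)) = 607*((-104 - 31824) + √19) = 607*(-31928 + √19) = -19380296 + 607*√19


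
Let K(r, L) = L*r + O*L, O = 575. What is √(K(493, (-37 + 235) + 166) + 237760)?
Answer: 4*√39157 ≈ 791.53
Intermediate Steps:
K(r, L) = 575*L + L*r (K(r, L) = L*r + 575*L = 575*L + L*r)
√(K(493, (-37 + 235) + 166) + 237760) = √(((-37 + 235) + 166)*(575 + 493) + 237760) = √((198 + 166)*1068 + 237760) = √(364*1068 + 237760) = √(388752 + 237760) = √626512 = 4*√39157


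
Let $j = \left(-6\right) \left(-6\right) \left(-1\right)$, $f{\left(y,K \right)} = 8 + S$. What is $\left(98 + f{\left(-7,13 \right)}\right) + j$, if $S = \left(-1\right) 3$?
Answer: $67$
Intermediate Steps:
$S = -3$
$f{\left(y,K \right)} = 5$ ($f{\left(y,K \right)} = 8 - 3 = 5$)
$j = -36$ ($j = 36 \left(-1\right) = -36$)
$\left(98 + f{\left(-7,13 \right)}\right) + j = \left(98 + 5\right) - 36 = 103 - 36 = 67$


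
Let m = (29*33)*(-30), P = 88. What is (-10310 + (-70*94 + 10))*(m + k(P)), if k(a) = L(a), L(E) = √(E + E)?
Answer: 484624800 - 67520*√11 ≈ 4.8440e+8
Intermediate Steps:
L(E) = √2*√E (L(E) = √(2*E) = √2*√E)
m = -28710 (m = 957*(-30) = -28710)
k(a) = √2*√a
(-10310 + (-70*94 + 10))*(m + k(P)) = (-10310 + (-70*94 + 10))*(-28710 + √2*√88) = (-10310 + (-6580 + 10))*(-28710 + √2*(2*√22)) = (-10310 - 6570)*(-28710 + 4*√11) = -16880*(-28710 + 4*√11) = 484624800 - 67520*√11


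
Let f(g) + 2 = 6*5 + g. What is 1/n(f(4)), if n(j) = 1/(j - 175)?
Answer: -143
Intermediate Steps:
f(g) = 28 + g (f(g) = -2 + (6*5 + g) = -2 + (30 + g) = 28 + g)
n(j) = 1/(-175 + j)
1/n(f(4)) = 1/(1/(-175 + (28 + 4))) = 1/(1/(-175 + 32)) = 1/(1/(-143)) = 1/(-1/143) = -143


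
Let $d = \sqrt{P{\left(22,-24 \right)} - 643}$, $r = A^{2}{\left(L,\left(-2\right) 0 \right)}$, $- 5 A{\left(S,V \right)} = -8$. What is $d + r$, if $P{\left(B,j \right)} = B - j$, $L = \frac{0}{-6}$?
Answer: $\frac{64}{25} + i \sqrt{597} \approx 2.56 + 24.434 i$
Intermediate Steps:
$L = 0$ ($L = 0 \left(- \frac{1}{6}\right) = 0$)
$A{\left(S,V \right)} = \frac{8}{5}$ ($A{\left(S,V \right)} = \left(- \frac{1}{5}\right) \left(-8\right) = \frac{8}{5}$)
$r = \frac{64}{25}$ ($r = \left(\frac{8}{5}\right)^{2} = \frac{64}{25} \approx 2.56$)
$d = i \sqrt{597}$ ($d = \sqrt{\left(22 - -24\right) - 643} = \sqrt{\left(22 + 24\right) - 643} = \sqrt{46 - 643} = \sqrt{-597} = i \sqrt{597} \approx 24.434 i$)
$d + r = i \sqrt{597} + \frac{64}{25} = \frac{64}{25} + i \sqrt{597}$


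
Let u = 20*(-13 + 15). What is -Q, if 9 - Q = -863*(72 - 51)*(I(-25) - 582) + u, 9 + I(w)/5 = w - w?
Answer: 11363152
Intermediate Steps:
I(w) = -45 (I(w) = -45 + 5*(w - w) = -45 + 5*0 = -45 + 0 = -45)
u = 40 (u = 20*2 = 40)
Q = -11363152 (Q = 9 - (-863*(72 - 51)*(-45 - 582) + 40) = 9 - (-18123*(-627) + 40) = 9 - (-863*(-13167) + 40) = 9 - (11363121 + 40) = 9 - 1*11363161 = 9 - 11363161 = -11363152)
-Q = -1*(-11363152) = 11363152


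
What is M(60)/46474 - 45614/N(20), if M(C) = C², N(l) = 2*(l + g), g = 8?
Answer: -529915859/650636 ≈ -814.46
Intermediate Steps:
N(l) = 16 + 2*l (N(l) = 2*(l + 8) = 2*(8 + l) = 16 + 2*l)
M(60)/46474 - 45614/N(20) = 60²/46474 - 45614/(16 + 2*20) = 3600*(1/46474) - 45614/(16 + 40) = 1800/23237 - 45614/56 = 1800/23237 - 45614*1/56 = 1800/23237 - 22807/28 = -529915859/650636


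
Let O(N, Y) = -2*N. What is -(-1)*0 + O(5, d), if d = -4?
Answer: -10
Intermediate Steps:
-(-1)*0 + O(5, d) = -(-1)*0 - 2*5 = -1*0 - 10 = 0 - 10 = -10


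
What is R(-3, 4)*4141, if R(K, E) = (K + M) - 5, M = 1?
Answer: -28987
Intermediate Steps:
R(K, E) = -4 + K (R(K, E) = (K + 1) - 5 = (1 + K) - 5 = -4 + K)
R(-3, 4)*4141 = (-4 - 3)*4141 = -7*4141 = -28987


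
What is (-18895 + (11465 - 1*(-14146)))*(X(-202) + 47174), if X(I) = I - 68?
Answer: 315007264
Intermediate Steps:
X(I) = -68 + I
(-18895 + (11465 - 1*(-14146)))*(X(-202) + 47174) = (-18895 + (11465 - 1*(-14146)))*((-68 - 202) + 47174) = (-18895 + (11465 + 14146))*(-270 + 47174) = (-18895 + 25611)*46904 = 6716*46904 = 315007264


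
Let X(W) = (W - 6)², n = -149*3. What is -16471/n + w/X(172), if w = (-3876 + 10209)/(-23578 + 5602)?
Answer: 2719617313375/73806651744 ≈ 36.848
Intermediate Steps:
n = -447
w = -2111/5992 (w = 6333/(-17976) = 6333*(-1/17976) = -2111/5992 ≈ -0.35230)
X(W) = (-6 + W)²
-16471/n + w/X(172) = -16471/(-447) - 2111/(5992*(-6 + 172)²) = -16471*(-1/447) - 2111/(5992*(166²)) = 16471/447 - 2111/5992/27556 = 16471/447 - 2111/5992*1/27556 = 16471/447 - 2111/165115552 = 2719617313375/73806651744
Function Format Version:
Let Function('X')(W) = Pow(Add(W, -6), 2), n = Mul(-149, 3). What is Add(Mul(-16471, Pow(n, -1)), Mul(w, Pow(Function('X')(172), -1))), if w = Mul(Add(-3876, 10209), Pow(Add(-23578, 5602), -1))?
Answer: Rational(2719617313375, 73806651744) ≈ 36.848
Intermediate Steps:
n = -447
w = Rational(-2111, 5992) (w = Mul(6333, Pow(-17976, -1)) = Mul(6333, Rational(-1, 17976)) = Rational(-2111, 5992) ≈ -0.35230)
Function('X')(W) = Pow(Add(-6, W), 2)
Add(Mul(-16471, Pow(n, -1)), Mul(w, Pow(Function('X')(172), -1))) = Add(Mul(-16471, Pow(-447, -1)), Mul(Rational(-2111, 5992), Pow(Pow(Add(-6, 172), 2), -1))) = Add(Mul(-16471, Rational(-1, 447)), Mul(Rational(-2111, 5992), Pow(Pow(166, 2), -1))) = Add(Rational(16471, 447), Mul(Rational(-2111, 5992), Pow(27556, -1))) = Add(Rational(16471, 447), Mul(Rational(-2111, 5992), Rational(1, 27556))) = Add(Rational(16471, 447), Rational(-2111, 165115552)) = Rational(2719617313375, 73806651744)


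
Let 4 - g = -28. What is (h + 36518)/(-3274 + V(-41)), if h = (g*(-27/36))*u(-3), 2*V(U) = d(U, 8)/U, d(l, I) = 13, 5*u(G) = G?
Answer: -14978284/1342405 ≈ -11.158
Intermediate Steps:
u(G) = G/5
g = 32 (g = 4 - 1*(-28) = 4 + 28 = 32)
V(U) = 13/(2*U) (V(U) = (13/U)/2 = 13/(2*U))
h = 72/5 (h = (32*(-27/36))*((⅕)*(-3)) = (32*(-27*1/36))*(-⅗) = (32*(-¾))*(-⅗) = -24*(-⅗) = 72/5 ≈ 14.400)
(h + 36518)/(-3274 + V(-41)) = (72/5 + 36518)/(-3274 + (13/2)/(-41)) = 182662/(5*(-3274 + (13/2)*(-1/41))) = 182662/(5*(-3274 - 13/82)) = 182662/(5*(-268481/82)) = (182662/5)*(-82/268481) = -14978284/1342405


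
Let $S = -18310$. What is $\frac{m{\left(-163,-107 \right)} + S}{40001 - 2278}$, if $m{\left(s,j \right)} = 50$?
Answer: $- \frac{18260}{37723} \approx -0.48405$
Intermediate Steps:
$\frac{m{\left(-163,-107 \right)} + S}{40001 - 2278} = \frac{50 - 18310}{40001 - 2278} = - \frac{18260}{37723}$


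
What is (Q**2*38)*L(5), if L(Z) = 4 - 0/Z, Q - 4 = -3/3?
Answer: 1368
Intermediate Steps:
Q = 3 (Q = 4 - 3/3 = 4 - 3*1/3 = 4 - 1 = 3)
L(Z) = 4 (L(Z) = 4 - 1*0 = 4 + 0 = 4)
(Q**2*38)*L(5) = (3**2*38)*4 = (9*38)*4 = 342*4 = 1368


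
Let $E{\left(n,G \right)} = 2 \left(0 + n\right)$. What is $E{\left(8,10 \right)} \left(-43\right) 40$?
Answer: $-27520$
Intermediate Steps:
$E{\left(n,G \right)} = 2 n$
$E{\left(8,10 \right)} \left(-43\right) 40 = 2 \cdot 8 \left(-43\right) 40 = 16 \left(-43\right) 40 = \left(-688\right) 40 = -27520$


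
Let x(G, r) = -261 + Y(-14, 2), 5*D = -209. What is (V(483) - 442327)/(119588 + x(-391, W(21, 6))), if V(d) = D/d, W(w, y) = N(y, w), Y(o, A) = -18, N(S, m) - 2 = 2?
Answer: -1068219914/288131235 ≈ -3.7074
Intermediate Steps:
N(S, m) = 4 (N(S, m) = 2 + 2 = 4)
D = -209/5 (D = (⅕)*(-209) = -209/5 ≈ -41.800)
W(w, y) = 4
V(d) = -209/(5*d)
x(G, r) = -279 (x(G, r) = -261 - 18 = -279)
(V(483) - 442327)/(119588 + x(-391, W(21, 6))) = (-209/5/483 - 442327)/(119588 - 279) = (-209/5*1/483 - 442327)/119309 = (-209/2415 - 442327)*(1/119309) = -1068219914/2415*1/119309 = -1068219914/288131235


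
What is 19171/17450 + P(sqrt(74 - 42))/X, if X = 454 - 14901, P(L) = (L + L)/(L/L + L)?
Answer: 8584749747/7815104650 + 8*sqrt(2)/447857 ≈ 1.0985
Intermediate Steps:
P(L) = 2*L/(1 + L) (P(L) = (2*L)/(1 + L) = 2*L/(1 + L))
X = -14447
19171/17450 + P(sqrt(74 - 42))/X = 19171/17450 + (2*sqrt(74 - 42)/(1 + sqrt(74 - 42)))/(-14447) = 19171*(1/17450) + (2*sqrt(32)/(1 + sqrt(32)))*(-1/14447) = 19171/17450 + (2*(4*sqrt(2))/(1 + 4*sqrt(2)))*(-1/14447) = 19171/17450 + (8*sqrt(2)/(1 + 4*sqrt(2)))*(-1/14447) = 19171/17450 - 8*sqrt(2)/(14447*(1 + 4*sqrt(2)))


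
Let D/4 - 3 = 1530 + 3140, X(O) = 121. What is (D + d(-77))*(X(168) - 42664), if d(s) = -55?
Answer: -792873891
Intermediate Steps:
D = 18692 (D = 12 + 4*(1530 + 3140) = 12 + 4*4670 = 12 + 18680 = 18692)
(D + d(-77))*(X(168) - 42664) = (18692 - 55)*(121 - 42664) = 18637*(-42543) = -792873891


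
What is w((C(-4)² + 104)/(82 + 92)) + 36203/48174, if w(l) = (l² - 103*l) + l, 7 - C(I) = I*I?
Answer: -25904785157/243086004 ≈ -106.57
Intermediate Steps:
C(I) = 7 - I² (C(I) = 7 - I*I = 7 - I²)
w(l) = l² - 102*l
w((C(-4)² + 104)/(82 + 92)) + 36203/48174 = (((7 - 1*(-4)²)² + 104)/(82 + 92))*(-102 + ((7 - 1*(-4)²)² + 104)/(82 + 92)) + 36203/48174 = (((7 - 1*16)² + 104)/174)*(-102 + ((7 - 1*16)² + 104)/174) + 36203*(1/48174) = (((7 - 16)² + 104)*(1/174))*(-102 + ((7 - 16)² + 104)*(1/174)) + 36203/48174 = (((-9)² + 104)*(1/174))*(-102 + ((-9)² + 104)*(1/174)) + 36203/48174 = ((81 + 104)*(1/174))*(-102 + (81 + 104)*(1/174)) + 36203/48174 = (185*(1/174))*(-102 + 185*(1/174)) + 36203/48174 = 185*(-102 + 185/174)/174 + 36203/48174 = (185/174)*(-17563/174) + 36203/48174 = -3249155/30276 + 36203/48174 = -25904785157/243086004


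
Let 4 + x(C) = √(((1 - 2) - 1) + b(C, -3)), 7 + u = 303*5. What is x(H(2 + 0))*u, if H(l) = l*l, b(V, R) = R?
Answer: -6032 + 1508*I*√5 ≈ -6032.0 + 3372.0*I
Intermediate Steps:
H(l) = l²
u = 1508 (u = -7 + 303*5 = -7 + 1515 = 1508)
x(C) = -4 + I*√5 (x(C) = -4 + √(((1 - 2) - 1) - 3) = -4 + √((-1 - 1) - 3) = -4 + √(-2 - 3) = -4 + √(-5) = -4 + I*√5)
x(H(2 + 0))*u = (-4 + I*√5)*1508 = -6032 + 1508*I*√5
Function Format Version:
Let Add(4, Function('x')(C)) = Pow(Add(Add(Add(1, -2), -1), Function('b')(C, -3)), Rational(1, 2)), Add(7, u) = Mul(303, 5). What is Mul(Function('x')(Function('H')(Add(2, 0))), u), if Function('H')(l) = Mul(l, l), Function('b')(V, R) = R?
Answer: Add(-6032, Mul(1508, I, Pow(5, Rational(1, 2)))) ≈ Add(-6032.0, Mul(3372.0, I))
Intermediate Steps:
Function('H')(l) = Pow(l, 2)
u = 1508 (u = Add(-7, Mul(303, 5)) = Add(-7, 1515) = 1508)
Function('x')(C) = Add(-4, Mul(I, Pow(5, Rational(1, 2)))) (Function('x')(C) = Add(-4, Pow(Add(Add(Add(1, -2), -1), -3), Rational(1, 2))) = Add(-4, Pow(Add(Add(-1, -1), -3), Rational(1, 2))) = Add(-4, Pow(Add(-2, -3), Rational(1, 2))) = Add(-4, Pow(-5, Rational(1, 2))) = Add(-4, Mul(I, Pow(5, Rational(1, 2)))))
Mul(Function('x')(Function('H')(Add(2, 0))), u) = Mul(Add(-4, Mul(I, Pow(5, Rational(1, 2)))), 1508) = Add(-6032, Mul(1508, I, Pow(5, Rational(1, 2))))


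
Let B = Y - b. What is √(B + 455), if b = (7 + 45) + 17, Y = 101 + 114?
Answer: √601 ≈ 24.515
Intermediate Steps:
Y = 215
b = 69 (b = 52 + 17 = 69)
B = 146 (B = 215 - 1*69 = 215 - 69 = 146)
√(B + 455) = √(146 + 455) = √601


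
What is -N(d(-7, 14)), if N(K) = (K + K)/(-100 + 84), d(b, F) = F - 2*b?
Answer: 7/2 ≈ 3.5000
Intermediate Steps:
N(K) = -K/8 (N(K) = (2*K)/(-16) = (2*K)*(-1/16) = -K/8)
-N(d(-7, 14)) = -(-1)*(14 - 2*(-7))/8 = -(-1)*(14 + 14)/8 = -(-1)*28/8 = -1*(-7/2) = 7/2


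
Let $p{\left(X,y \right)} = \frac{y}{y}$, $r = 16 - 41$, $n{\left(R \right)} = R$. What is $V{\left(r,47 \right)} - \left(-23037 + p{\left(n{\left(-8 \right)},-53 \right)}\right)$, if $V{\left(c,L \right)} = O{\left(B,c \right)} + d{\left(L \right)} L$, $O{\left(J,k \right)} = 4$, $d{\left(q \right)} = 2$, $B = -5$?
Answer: $23134$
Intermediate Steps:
$r = -25$ ($r = 16 - 41 = -25$)
$V{\left(c,L \right)} = 4 + 2 L$
$p{\left(X,y \right)} = 1$
$V{\left(r,47 \right)} - \left(-23037 + p{\left(n{\left(-8 \right)},-53 \right)}\right) = \left(4 + 2 \cdot 47\right) + \left(23037 - 1\right) = \left(4 + 94\right) + \left(23037 - 1\right) = 98 + 23036 = 23134$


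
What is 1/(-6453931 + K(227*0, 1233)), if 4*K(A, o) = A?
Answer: -1/6453931 ≈ -1.5494e-7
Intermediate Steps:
K(A, o) = A/4
1/(-6453931 + K(227*0, 1233)) = 1/(-6453931 + (227*0)/4) = 1/(-6453931 + (¼)*0) = 1/(-6453931 + 0) = 1/(-6453931) = -1/6453931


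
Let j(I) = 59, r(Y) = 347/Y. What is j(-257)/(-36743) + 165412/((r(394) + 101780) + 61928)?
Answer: 2390821271063/2369971229157 ≈ 1.0088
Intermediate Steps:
j(-257)/(-36743) + 165412/((r(394) + 101780) + 61928) = 59/(-36743) + 165412/((347/394 + 101780) + 61928) = 59*(-1/36743) + 165412/((347*(1/394) + 101780) + 61928) = -59/36743 + 165412/((347/394 + 101780) + 61928) = -59/36743 + 165412/(40101667/394 + 61928) = -59/36743 + 165412/(64501299/394) = -59/36743 + 165412*(394/64501299) = -59/36743 + 65172328/64501299 = 2390821271063/2369971229157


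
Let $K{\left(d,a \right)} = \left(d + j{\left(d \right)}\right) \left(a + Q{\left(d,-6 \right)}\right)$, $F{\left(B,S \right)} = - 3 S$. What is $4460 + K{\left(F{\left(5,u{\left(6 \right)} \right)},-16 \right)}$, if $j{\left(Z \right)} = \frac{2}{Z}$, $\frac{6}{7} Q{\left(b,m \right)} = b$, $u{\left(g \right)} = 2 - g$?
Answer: $\frac{13307}{3} \approx 4435.7$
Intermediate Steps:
$Q{\left(b,m \right)} = \frac{7 b}{6}$
$K{\left(d,a \right)} = \left(a + \frac{7 d}{6}\right) \left(d + \frac{2}{d}\right)$ ($K{\left(d,a \right)} = \left(d + \frac{2}{d}\right) \left(a + \frac{7 d}{6}\right) = \left(a + \frac{7 d}{6}\right) \left(d + \frac{2}{d}\right)$)
$4460 + K{\left(F{\left(5,u{\left(6 \right)} \right)},-16 \right)} = 4460 + \left(\frac{7}{3} + \frac{7 \left(- 3 \left(2 - 6\right)\right)^{2}}{6} - 16 \left(- 3 \left(2 - 6\right)\right) + 2 \left(-16\right) \frac{1}{\left(-3\right) \left(2 - 6\right)}\right) = 4460 + \left(\frac{7}{3} + \frac{7 \left(\left(-3\right) \left(-4\right)\right)^{2}}{6} - 16 \left(\left(-3\right) \left(-4\right)\right) + 2 \left(-16\right) \frac{1}{\left(-3\right) \left(-4\right)}\right) = 4460 + \left(\frac{7}{3} + \frac{7 \cdot 12^{2}}{6} - 192 + 2 \left(-16\right) \frac{1}{12}\right) = 4460 + \left(\frac{7}{3} + \frac{7}{6} \cdot 144 - 192 + 2 \left(-16\right) \frac{1}{12}\right) = 4460 + \left(\frac{7}{3} + 168 - 192 - \frac{8}{3}\right) = 4460 - \frac{73}{3} = \frac{13307}{3}$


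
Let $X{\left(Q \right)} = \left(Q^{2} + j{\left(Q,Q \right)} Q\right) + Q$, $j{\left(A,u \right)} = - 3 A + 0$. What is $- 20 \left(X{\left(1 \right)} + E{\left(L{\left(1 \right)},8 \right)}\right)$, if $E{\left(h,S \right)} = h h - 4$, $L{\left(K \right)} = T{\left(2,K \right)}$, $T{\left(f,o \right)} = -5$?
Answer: $-400$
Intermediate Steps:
$j{\left(A,u \right)} = - 3 A$
$X{\left(Q \right)} = Q - 2 Q^{2}$ ($X{\left(Q \right)} = \left(Q^{2} + - 3 Q Q\right) + Q = \left(Q^{2} - 3 Q^{2}\right) + Q = - 2 Q^{2} + Q = Q - 2 Q^{2}$)
$L{\left(K \right)} = -5$
$E{\left(h,S \right)} = -4 + h^{2}$ ($E{\left(h,S \right)} = h^{2} - 4 = -4 + h^{2}$)
$- 20 \left(X{\left(1 \right)} + E{\left(L{\left(1 \right)},8 \right)}\right) = - 20 \left(1 \left(1 - 2\right) - \left(4 - \left(-5\right)^{2}\right)\right) = - 20 \left(1 \left(1 - 2\right) + \left(-4 + 25\right)\right) = - 20 \left(1 \left(-1\right) + 21\right) = - 20 \left(-1 + 21\right) = \left(-20\right) 20 = -400$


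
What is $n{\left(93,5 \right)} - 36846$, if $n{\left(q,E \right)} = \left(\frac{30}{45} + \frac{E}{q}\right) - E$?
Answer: $- \frac{3427076}{93} \approx -36850.0$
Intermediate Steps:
$n{\left(q,E \right)} = \frac{2}{3} - E + \frac{E}{q}$ ($n{\left(q,E \right)} = \left(30 \cdot \frac{1}{45} + \frac{E}{q}\right) - E = \left(\frac{2}{3} + \frac{E}{q}\right) - E = \frac{2}{3} - E + \frac{E}{q}$)
$n{\left(93,5 \right)} - 36846 = \left(\frac{2}{3} - 5 + \frac{5}{93}\right) - 36846 = - \frac{398}{93} - 36846 = - \frac{3427076}{93}$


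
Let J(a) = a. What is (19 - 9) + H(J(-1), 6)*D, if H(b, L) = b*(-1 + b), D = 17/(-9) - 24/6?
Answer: -16/9 ≈ -1.7778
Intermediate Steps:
D = -53/9 (D = 17*(-⅑) - 24*⅙ = -17/9 - 4 = -53/9 ≈ -5.8889)
(19 - 9) + H(J(-1), 6)*D = (19 - 9) - (-1 - 1)*(-53/9) = 10 - 1*(-2)*(-53/9) = 10 + 2*(-53/9) = 10 - 106/9 = -16/9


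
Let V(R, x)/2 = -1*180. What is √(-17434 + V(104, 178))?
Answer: I*√17794 ≈ 133.39*I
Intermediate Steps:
V(R, x) = -360 (V(R, x) = 2*(-1*180) = 2*(-180) = -360)
√(-17434 + V(104, 178)) = √(-17434 - 360) = √(-17794) = I*√17794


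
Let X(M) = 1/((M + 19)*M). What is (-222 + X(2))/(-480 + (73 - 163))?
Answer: 9323/23940 ≈ 0.38943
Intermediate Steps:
X(M) = 1/(M*(19 + M)) (X(M) = 1/((19 + M)*M) = 1/(M*(19 + M)))
(-222 + X(2))/(-480 + (73 - 163)) = (-222 + 1/(2*(19 + 2)))/(-480 + (73 - 163)) = (-222 + (½)/21)/(-480 - 90) = (-222 + (½)*(1/21))/(-570) = (-222 + 1/42)*(-1/570) = -9323/42*(-1/570) = 9323/23940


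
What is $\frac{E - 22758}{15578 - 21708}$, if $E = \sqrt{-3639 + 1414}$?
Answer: $\frac{11379}{3065} - \frac{i \sqrt{89}}{1226} \approx 3.7126 - 0.0076949 i$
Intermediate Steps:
$E = 5 i \sqrt{89}$ ($E = \sqrt{-2225} = 5 i \sqrt{89} \approx 47.17 i$)
$\frac{E - 22758}{15578 - 21708} = \frac{5 i \sqrt{89} - 22758}{15578 - 21708} = \frac{-22758 + 5 i \sqrt{89}}{-6130} = \left(-22758 + 5 i \sqrt{89}\right) \left(- \frac{1}{6130}\right) = \frac{11379}{3065} - \frac{i \sqrt{89}}{1226}$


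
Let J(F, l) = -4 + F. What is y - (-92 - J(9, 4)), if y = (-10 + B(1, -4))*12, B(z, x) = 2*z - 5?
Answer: -59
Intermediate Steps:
B(z, x) = -5 + 2*z
y = -156 (y = (-10 + (-5 + 2*1))*12 = (-10 + (-5 + 2))*12 = (-10 - 3)*12 = -13*12 = -156)
y - (-92 - J(9, 4)) = -156 - (-92 - (-4 + 9)) = -156 - (-92 - 1*5) = -156 - (-92 - 5) = -156 - 1*(-97) = -156 + 97 = -59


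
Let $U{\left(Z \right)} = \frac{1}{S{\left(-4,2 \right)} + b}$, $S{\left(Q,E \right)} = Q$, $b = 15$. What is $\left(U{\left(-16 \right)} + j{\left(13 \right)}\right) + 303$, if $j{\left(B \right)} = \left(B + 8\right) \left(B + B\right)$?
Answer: $\frac{9340}{11} \approx 849.09$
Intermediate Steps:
$U{\left(Z \right)} = \frac{1}{11}$ ($U{\left(Z \right)} = \frac{1}{-4 + 15} = \frac{1}{11}$)
$j{\left(B \right)} = 2 B \left(8 + B\right)$ ($j{\left(B \right)} = \left(8 + B\right) 2 B = 2 B \left(8 + B\right)$)
$\left(U{\left(-16 \right)} + j{\left(13 \right)}\right) + 303 = \left(\frac{1}{11} + 2 \cdot 13 \left(8 + 13\right)\right) + 303 = \left(\frac{1}{11} + 2 \cdot 13 \cdot 21\right) + 303 = \left(\frac{1}{11} + 546\right) + 303 = \frac{6007}{11} + 303 = \frac{9340}{11}$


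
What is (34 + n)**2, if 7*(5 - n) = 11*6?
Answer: 42849/49 ≈ 874.47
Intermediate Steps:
n = -31/7 (n = 5 - 11*6/7 = 5 - 1/7*66 = 5 - 66/7 = -31/7 ≈ -4.4286)
(34 + n)**2 = (34 - 31/7)**2 = (207/7)**2 = 42849/49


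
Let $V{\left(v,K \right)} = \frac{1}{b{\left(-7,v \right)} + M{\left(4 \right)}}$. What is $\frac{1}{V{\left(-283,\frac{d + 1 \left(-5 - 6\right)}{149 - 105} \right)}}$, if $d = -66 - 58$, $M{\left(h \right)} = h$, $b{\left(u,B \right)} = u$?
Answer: $-3$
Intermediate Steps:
$d = -124$
$V{\left(v,K \right)} = - \frac{1}{3}$ ($V{\left(v,K \right)} = \frac{1}{-7 + 4} = \frac{1}{-3} = - \frac{1}{3}$)
$\frac{1}{V{\left(-283,\frac{d + 1 \left(-5 - 6\right)}{149 - 105} \right)}} = \frac{1}{- \frac{1}{3}} = -3$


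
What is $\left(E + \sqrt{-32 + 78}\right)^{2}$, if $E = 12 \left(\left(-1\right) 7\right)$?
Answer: $\left(84 - \sqrt{46}\right)^{2} \approx 5962.6$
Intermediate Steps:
$E = -84$ ($E = 12 \left(-7\right) = -84$)
$\left(E + \sqrt{-32 + 78}\right)^{2} = \left(-84 + \sqrt{-32 + 78}\right)^{2} = \left(-84 + \sqrt{46}\right)^{2}$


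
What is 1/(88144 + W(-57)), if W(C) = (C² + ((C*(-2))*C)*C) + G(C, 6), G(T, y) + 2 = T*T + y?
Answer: 1/465032 ≈ 2.1504e-6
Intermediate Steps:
G(T, y) = -2 + y + T² (G(T, y) = -2 + (T*T + y) = -2 + (T² + y) = -2 + (y + T²) = -2 + y + T²)
W(C) = 4 - 2*C³ + 2*C² (W(C) = (C² + ((C*(-2))*C)*C) + (-2 + 6 + C²) = (C² + ((-2*C)*C)*C) + (4 + C²) = (C² + (-2*C²)*C) + (4 + C²) = (C² - 2*C³) + (4 + C²) = 4 - 2*C³ + 2*C²)
1/(88144 + W(-57)) = 1/(88144 + (4 - 2*(-57)³ + 2*(-57)²)) = 1/(88144 + (4 - 2*(-185193) + 2*3249)) = 1/(88144 + (4 + 370386 + 6498)) = 1/(88144 + 376888) = 1/465032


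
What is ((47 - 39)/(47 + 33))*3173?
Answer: 3173/10 ≈ 317.30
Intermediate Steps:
((47 - 39)/(47 + 33))*3173 = (8/80)*3173 = (8*(1/80))*3173 = (⅒)*3173 = 3173/10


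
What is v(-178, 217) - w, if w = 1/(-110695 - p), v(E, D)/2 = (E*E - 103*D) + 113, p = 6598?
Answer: 2215899357/117293 ≈ 18892.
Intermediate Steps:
v(E, D) = 226 - 206*D + 2*E**2 (v(E, D) = 2*((E*E - 103*D) + 113) = 2*((E**2 - 103*D) + 113) = 2*(113 + E**2 - 103*D) = 226 - 206*D + 2*E**2)
w = -1/117293 (w = 1/(-110695 - 1*6598) = 1/(-110695 - 6598) = 1/(-117293) = -1/117293 ≈ -8.5257e-6)
v(-178, 217) - w = (226 - 206*217 + 2*(-178)**2) - 1*(-1/117293) = (226 - 44702 + 2*31684) + 1/117293 = (226 - 44702 + 63368) + 1/117293 = 18892 + 1/117293 = 2215899357/117293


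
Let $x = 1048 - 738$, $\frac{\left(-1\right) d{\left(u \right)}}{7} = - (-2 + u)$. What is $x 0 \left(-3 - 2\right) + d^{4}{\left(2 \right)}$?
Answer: $0$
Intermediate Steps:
$d{\left(u \right)} = -14 + 7 u$ ($d{\left(u \right)} = - 7 \left(- (-2 + u)\right) = - 7 \left(2 - u\right) = -14 + 7 u$)
$x = 310$
$x 0 \left(-3 - 2\right) + d^{4}{\left(2 \right)} = 310 \cdot 0 \left(-3 - 2\right) + \left(-14 + 7 \cdot 2\right)^{4} = 310 \cdot 0 \left(-5\right) + \left(-14 + 14\right)^{4} = 310 \cdot 0 + 0^{4} = 0 + 0 = 0$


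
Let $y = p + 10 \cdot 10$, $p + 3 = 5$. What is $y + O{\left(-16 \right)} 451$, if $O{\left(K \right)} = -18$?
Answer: $-8016$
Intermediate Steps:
$p = 2$ ($p = -3 + 5 = 2$)
$y = 102$ ($y = 2 + 10 \cdot 10 = 2 + 100 = 102$)
$y + O{\left(-16 \right)} 451 = 102 - 8118 = -8016$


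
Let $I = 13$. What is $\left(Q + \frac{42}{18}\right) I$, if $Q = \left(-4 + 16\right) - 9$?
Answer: $\frac{208}{3} \approx 69.333$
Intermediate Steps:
$Q = 3$ ($Q = 12 - 9 = 3$)
$\left(Q + \frac{42}{18}\right) I = \left(3 + \frac{42}{18}\right) 13 = \left(3 + 42 \cdot \frac{1}{18}\right) 13 = \left(3 + \frac{7}{3}\right) 13 = \frac{16}{3} \cdot 13 = \frac{208}{3}$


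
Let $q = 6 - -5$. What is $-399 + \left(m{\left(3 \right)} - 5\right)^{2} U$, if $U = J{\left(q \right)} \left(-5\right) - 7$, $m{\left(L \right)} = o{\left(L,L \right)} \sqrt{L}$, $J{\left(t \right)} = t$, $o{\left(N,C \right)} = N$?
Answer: $-3623 + 1860 \sqrt{3} \approx -401.39$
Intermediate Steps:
$q = 11$ ($q = 6 + 5 = 11$)
$m{\left(L \right)} = L^{\frac{3}{2}}$ ($m{\left(L \right)} = L \sqrt{L} = L^{\frac{3}{2}}$)
$U = -62$ ($U = 11 \left(-5\right) - 7 = -55 - 7 = -62$)
$-399 + \left(m{\left(3 \right)} - 5\right)^{2} U = -399 + \left(3^{\frac{3}{2}} - 5\right)^{2} \left(-62\right) = -399 + \left(3 \sqrt{3} - 5\right)^{2} \left(-62\right) = -399 + \left(-5 + 3 \sqrt{3}\right)^{2} \left(-62\right) = -399 - 62 \left(-5 + 3 \sqrt{3}\right)^{2}$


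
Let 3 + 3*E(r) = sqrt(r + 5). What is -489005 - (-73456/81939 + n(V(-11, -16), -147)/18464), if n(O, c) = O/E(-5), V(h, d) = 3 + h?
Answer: -92478114789551/189115212 ≈ -4.8900e+5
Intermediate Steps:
E(r) = -1 + sqrt(5 + r)/3 (E(r) = -1 + sqrt(r + 5)/3 = -1 + sqrt(5 + r)/3)
n(O, c) = -O (n(O, c) = O/(-1 + sqrt(5 - 5)/3) = O/(-1 + sqrt(0)/3) = O/(-1 + (1/3)*0) = O/(-1 + 0) = O/(-1) = O*(-1) = -O)
-489005 - (-73456/81939 + n(V(-11, -16), -147)/18464) = -489005 - (-73456/81939 - (3 - 11)/18464) = -489005 - (-73456*1/81939 - 1*(-8)*(1/18464)) = -489005 - (-73456/81939 + 8*(1/18464)) = -489005 - (-73456/81939 + 1/2308) = -489005 - 1*(-169454509/189115212) = -489005 + 169454509/189115212 = -92478114789551/189115212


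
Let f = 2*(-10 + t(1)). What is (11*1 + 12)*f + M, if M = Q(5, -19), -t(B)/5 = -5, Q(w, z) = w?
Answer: 695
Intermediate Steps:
t(B) = 25 (t(B) = -5*(-5) = 25)
M = 5
f = 30 (f = 2*(-10 + 25) = 2*15 = 30)
(11*1 + 12)*f + M = (11*1 + 12)*30 + 5 = (11 + 12)*30 + 5 = 23*30 + 5 = 690 + 5 = 695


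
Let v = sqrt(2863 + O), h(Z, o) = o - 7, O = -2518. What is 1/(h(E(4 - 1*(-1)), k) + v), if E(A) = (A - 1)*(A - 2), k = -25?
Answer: -32/679 - sqrt(345)/679 ≈ -0.074483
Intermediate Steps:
E(A) = (-1 + A)*(-2 + A)
h(Z, o) = -7 + o
v = sqrt(345) (v = sqrt(2863 - 2518) = sqrt(345) ≈ 18.574)
1/(h(E(4 - 1*(-1)), k) + v) = 1/((-7 - 25) + sqrt(345)) = 1/(-32 + sqrt(345))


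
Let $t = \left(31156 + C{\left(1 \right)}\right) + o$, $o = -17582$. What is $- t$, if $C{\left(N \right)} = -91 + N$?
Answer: $-13484$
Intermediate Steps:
$t = 13484$ ($t = \left(31156 + \left(-91 + 1\right)\right) - 17582 = \left(31156 - 90\right) - 17582 = 31066 - 17582 = 13484$)
$- t = \left(-1\right) 13484 = -13484$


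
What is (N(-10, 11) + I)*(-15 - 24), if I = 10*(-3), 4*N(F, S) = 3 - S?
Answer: 1248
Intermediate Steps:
N(F, S) = 3/4 - S/4 (N(F, S) = (3 - S)/4 = 3/4 - S/4)
I = -30
(N(-10, 11) + I)*(-15 - 24) = ((3/4 - 1/4*11) - 30)*(-15 - 24) = ((3/4 - 11/4) - 30)*(-39) = (-2 - 30)*(-39) = -32*(-39) = 1248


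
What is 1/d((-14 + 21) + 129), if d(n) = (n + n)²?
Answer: 1/73984 ≈ 1.3516e-5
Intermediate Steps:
d(n) = 4*n² (d(n) = (2*n)² = 4*n²)
1/d((-14 + 21) + 129) = 1/(4*((-14 + 21) + 129)²) = 1/(4*(7 + 129)²) = 1/(4*136²) = 1/(4*18496) = 1/73984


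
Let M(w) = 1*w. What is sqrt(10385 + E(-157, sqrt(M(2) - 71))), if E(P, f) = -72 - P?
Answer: sqrt(10470) ≈ 102.32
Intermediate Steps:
M(w) = w
sqrt(10385 + E(-157, sqrt(M(2) - 71))) = sqrt(10385 + (-72 - 1*(-157))) = sqrt(10385 + (-72 + 157)) = sqrt(10385 + 85) = sqrt(10470)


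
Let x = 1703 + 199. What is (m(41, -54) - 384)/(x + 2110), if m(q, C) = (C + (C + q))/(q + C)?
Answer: -4925/52156 ≈ -0.094428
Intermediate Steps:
x = 1902
m(q, C) = (q + 2*C)/(C + q)
(m(41, -54) - 384)/(x + 2110) = ((41 + 2*(-54))/(-54 + 41) - 384)/(1902 + 2110) = ((41 - 108)/(-13) - 384)/4012 = (-1/13*(-67) - 384)*(1/4012) = (67/13 - 384)*(1/4012) = -4925/13*1/4012 = -4925/52156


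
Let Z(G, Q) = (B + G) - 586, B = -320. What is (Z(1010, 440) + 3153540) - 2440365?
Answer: 713279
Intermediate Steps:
Z(G, Q) = -906 + G (Z(G, Q) = (-320 + G) - 586 = -906 + G)
(Z(1010, 440) + 3153540) - 2440365 = ((-906 + 1010) + 3153540) - 2440365 = (104 + 3153540) - 2440365 = 3153644 - 2440365 = 713279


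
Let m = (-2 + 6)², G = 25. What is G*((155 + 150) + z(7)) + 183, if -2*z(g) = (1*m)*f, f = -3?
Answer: 8408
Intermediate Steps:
m = 16 (m = 4² = 16)
z(g) = 24 (z(g) = -1*16*(-3)/2 = -8*(-3) = -½*(-48) = 24)
G*((155 + 150) + z(7)) + 183 = 25*((155 + 150) + 24) + 183 = 25*(305 + 24) + 183 = 25*329 + 183 = 8225 + 183 = 8408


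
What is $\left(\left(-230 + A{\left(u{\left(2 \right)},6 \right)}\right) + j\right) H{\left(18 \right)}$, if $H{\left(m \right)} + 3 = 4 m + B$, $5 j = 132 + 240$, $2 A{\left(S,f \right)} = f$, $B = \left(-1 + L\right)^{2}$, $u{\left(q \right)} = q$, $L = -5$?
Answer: $-16023$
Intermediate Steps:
$B = 36$ ($B = \left(-1 - 5\right)^{2} = \left(-6\right)^{2} = 36$)
$A{\left(S,f \right)} = \frac{f}{2}$
$j = \frac{372}{5}$ ($j = \frac{132 + 240}{5} = \frac{1}{5} \cdot 372 = \frac{372}{5} \approx 74.4$)
$H{\left(m \right)} = 33 + 4 m$ ($H{\left(m \right)} = -3 + \left(4 m + 36\right) = -3 + \left(36 + 4 m\right) = 33 + 4 m$)
$\left(\left(-230 + A{\left(u{\left(2 \right)},6 \right)}\right) + j\right) H{\left(18 \right)} = \left(\left(-230 + \frac{1}{2} \cdot 6\right) + \frac{372}{5}\right) \left(33 + 4 \cdot 18\right) = \left(\left(-230 + 3\right) + \frac{372}{5}\right) \left(33 + 72\right) = \left(-227 + \frac{372}{5}\right) 105 = \left(- \frac{763}{5}\right) 105 = -16023$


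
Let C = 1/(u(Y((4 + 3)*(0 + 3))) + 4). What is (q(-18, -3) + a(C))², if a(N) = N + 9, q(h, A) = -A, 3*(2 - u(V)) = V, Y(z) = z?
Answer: 121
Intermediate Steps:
u(V) = 2 - V/3
C = -1 (C = 1/((2 - (4 + 3)*(0 + 3)/3) + 4) = 1/((2 - 7*3/3) + 4) = 1/((2 - ⅓*21) + 4) = 1/((2 - 7) + 4) = 1/(-5 + 4) = 1/(-1) = -1)
a(N) = 9 + N
(q(-18, -3) + a(C))² = (-1*(-3) + (9 - 1))² = (3 + 8)² = 11² = 121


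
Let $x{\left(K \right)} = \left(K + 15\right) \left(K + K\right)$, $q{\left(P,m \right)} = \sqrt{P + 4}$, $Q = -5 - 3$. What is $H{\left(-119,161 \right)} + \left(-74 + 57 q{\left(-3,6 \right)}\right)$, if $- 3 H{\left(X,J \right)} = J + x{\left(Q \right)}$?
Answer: $- \frac{100}{3} \approx -33.333$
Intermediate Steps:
$Q = -8$ ($Q = -5 - 3 = -8$)
$q{\left(P,m \right)} = \sqrt{4 + P}$
$x{\left(K \right)} = 2 K \left(15 + K\right)$ ($x{\left(K \right)} = \left(15 + K\right) 2 K = 2 K \left(15 + K\right)$)
$H{\left(X,J \right)} = \frac{112}{3} - \frac{J}{3}$ ($H{\left(X,J \right)} = - \frac{J + 2 \left(-8\right) \left(15 - 8\right)}{3} = - \frac{J + 2 \left(-8\right) 7}{3} = - \frac{J - 112}{3} = - \frac{-112 + J}{3} = \frac{112}{3} - \frac{J}{3}$)
$H{\left(-119,161 \right)} + \left(-74 + 57 q{\left(-3,6 \right)}\right) = \left(\frac{112}{3} - \frac{161}{3}\right) - \left(74 - 57 \sqrt{4 - 3}\right) = \left(\frac{112}{3} - \frac{161}{3}\right) - \left(74 - 57 \sqrt{1}\right) = - \frac{49}{3} + \left(-74 + 57 \cdot 1\right) = - \frac{49}{3} + \left(-74 + 57\right) = - \frac{49}{3} - 17 = - \frac{100}{3}$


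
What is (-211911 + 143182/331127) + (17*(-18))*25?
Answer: -72702432065/331127 ≈ -2.1956e+5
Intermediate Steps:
(-211911 + 143182/331127) + (17*(-18))*25 = (-211911 + 143182*(1/331127)) - 306*25 = (-211911 + 143182/331127) - 7650 = -70169310515/331127 - 7650 = -72702432065/331127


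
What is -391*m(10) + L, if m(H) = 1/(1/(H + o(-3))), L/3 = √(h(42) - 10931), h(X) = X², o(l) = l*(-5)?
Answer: -9775 + 3*I*√9167 ≈ -9775.0 + 287.23*I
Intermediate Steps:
o(l) = -5*l
L = 3*I*√9167 (L = 3*√(42² - 10931) = 3*√(1764 - 10931) = 3*√(-9167) = 3*(I*√9167) = 3*I*√9167 ≈ 287.23*I)
m(H) = 15 + H (m(H) = 1/(1/(H - 5*(-3))) = 1/(1/(H + 15)) = 1/(1/(15 + H)) = 15 + H)
-391*m(10) + L = -391*(15 + 10) + 3*I*√9167 = -391*25 + 3*I*√9167 = -9775 + 3*I*√9167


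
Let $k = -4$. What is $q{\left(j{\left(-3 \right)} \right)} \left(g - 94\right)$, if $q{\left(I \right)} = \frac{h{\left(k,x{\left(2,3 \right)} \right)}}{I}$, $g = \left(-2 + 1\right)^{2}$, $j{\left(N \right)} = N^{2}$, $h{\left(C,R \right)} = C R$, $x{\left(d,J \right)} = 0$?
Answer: $0$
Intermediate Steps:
$g = 1$ ($g = \left(-1\right)^{2} = 1$)
$q{\left(I \right)} = 0$ ($q{\left(I \right)} = \frac{\left(-4\right) 0}{I} = \frac{0}{I} = 0$)
$q{\left(j{\left(-3 \right)} \right)} \left(g - 94\right) = 0 \left(1 - 94\right) = 0 \left(-93\right) = 0$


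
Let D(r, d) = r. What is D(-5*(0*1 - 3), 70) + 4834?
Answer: 4849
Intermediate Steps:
D(-5*(0*1 - 3), 70) + 4834 = -5*(0*1 - 3) + 4834 = -5*(0 - 3) + 4834 = -5*(-3) + 4834 = 15 + 4834 = 4849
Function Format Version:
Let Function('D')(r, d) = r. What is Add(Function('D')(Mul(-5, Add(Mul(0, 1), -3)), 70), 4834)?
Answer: 4849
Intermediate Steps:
Add(Function('D')(Mul(-5, Add(Mul(0, 1), -3)), 70), 4834) = Add(Mul(-5, Add(Mul(0, 1), -3)), 4834) = Add(Mul(-5, Add(0, -3)), 4834) = Add(Mul(-5, -3), 4834) = Add(15, 4834) = 4849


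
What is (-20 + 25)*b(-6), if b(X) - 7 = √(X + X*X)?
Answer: 35 + 5*√30 ≈ 62.386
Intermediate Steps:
b(X) = 7 + √(X + X²) (b(X) = 7 + √(X + X*X) = 7 + √(X + X²))
(-20 + 25)*b(-6) = (-20 + 25)*(7 + √(-6*(1 - 6))) = 5*(7 + √(-6*(-5))) = 5*(7 + √30) = 35 + 5*√30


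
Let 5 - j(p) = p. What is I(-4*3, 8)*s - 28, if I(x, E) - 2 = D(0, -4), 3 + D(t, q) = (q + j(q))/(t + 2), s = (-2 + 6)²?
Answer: -4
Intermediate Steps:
j(p) = 5 - p
s = 16 (s = 4² = 16)
D(t, q) = -3 + 5/(2 + t) (D(t, q) = -3 + (q + (5 - q))/(t + 2) = -3 + 5/(2 + t))
I(x, E) = 3/2 (I(x, E) = 2 + (-1 - 3*0)/(2 + 0) = 2 + (-1 + 0)/2 = 2 + (½)*(-1) = 2 - ½ = 3/2)
I(-4*3, 8)*s - 28 = (3/2)*16 - 28 = 24 - 28 = -4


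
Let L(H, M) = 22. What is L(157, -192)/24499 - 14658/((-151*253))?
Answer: 359946808/935935297 ≈ 0.38458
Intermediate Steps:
L(157, -192)/24499 - 14658/((-151*253)) = 22/24499 - 14658/((-151*253)) = 22*(1/24499) - 14658/(-38203) = 22/24499 - 14658*(-1/38203) = 22/24499 + 14658/38203 = 359946808/935935297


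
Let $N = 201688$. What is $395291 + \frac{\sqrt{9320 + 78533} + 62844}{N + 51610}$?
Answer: $\frac{50063241281}{126649} + \frac{\sqrt{87853}}{253298} \approx 3.9529 \cdot 10^{5}$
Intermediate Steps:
$395291 + \frac{\sqrt{9320 + 78533} + 62844}{N + 51610} = 395291 + \frac{\sqrt{9320 + 78533} + 62844}{201688 + 51610} = 395291 + \frac{\sqrt{87853} + 62844}{253298} = 395291 + \left(62844 + \sqrt{87853}\right) \frac{1}{253298} = 395291 + \left(\frac{31422}{126649} + \frac{\sqrt{87853}}{253298}\right) = \frac{50063241281}{126649} + \frac{\sqrt{87853}}{253298}$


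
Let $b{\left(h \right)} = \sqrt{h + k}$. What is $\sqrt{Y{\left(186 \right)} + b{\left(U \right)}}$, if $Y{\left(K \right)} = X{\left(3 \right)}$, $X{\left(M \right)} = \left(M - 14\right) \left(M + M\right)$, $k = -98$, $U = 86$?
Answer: $\sqrt{-66 + 2 i \sqrt{3}} \approx 0.2131 + 8.1268 i$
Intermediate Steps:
$b{\left(h \right)} = \sqrt{-98 + h}$ ($b{\left(h \right)} = \sqrt{h - 98} = \sqrt{-98 + h}$)
$X{\left(M \right)} = 2 M \left(-14 + M\right)$ ($X{\left(M \right)} = \left(-14 + M\right) 2 M = 2 M \left(-14 + M\right)$)
$Y{\left(K \right)} = -66$ ($Y{\left(K \right)} = 2 \cdot 3 \left(-14 + 3\right) = 2 \cdot 3 \left(-11\right) = -66$)
$\sqrt{Y{\left(186 \right)} + b{\left(U \right)}} = \sqrt{-66 + \sqrt{-98 + 86}} = \sqrt{-66 + \sqrt{-12}} = \sqrt{-66 + 2 i \sqrt{3}}$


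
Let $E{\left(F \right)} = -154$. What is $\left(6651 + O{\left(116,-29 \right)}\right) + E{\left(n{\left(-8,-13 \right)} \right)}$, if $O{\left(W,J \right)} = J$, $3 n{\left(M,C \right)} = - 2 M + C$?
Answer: $6468$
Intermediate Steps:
$n{\left(M,C \right)} = - \frac{2 M}{3} + \frac{C}{3}$ ($n{\left(M,C \right)} = \frac{- 2 M + C}{3} = \frac{C - 2 M}{3} = - \frac{2 M}{3} + \frac{C}{3}$)
$\left(6651 + O{\left(116,-29 \right)}\right) + E{\left(n{\left(-8,-13 \right)} \right)} = \left(6651 - 29\right) - 154 = 6622 - 154 = 6468$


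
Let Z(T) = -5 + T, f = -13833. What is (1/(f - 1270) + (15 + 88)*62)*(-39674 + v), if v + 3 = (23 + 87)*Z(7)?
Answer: -345958104359/1373 ≈ -2.5197e+8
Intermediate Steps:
v = 217 (v = -3 + (23 + 87)*(-5 + 7) = -3 + 110*2 = -3 + 220 = 217)
(1/(f - 1270) + (15 + 88)*62)*(-39674 + v) = (1/(-13833 - 1270) + (15 + 88)*62)*(-39674 + 217) = (1/(-15103) + 103*62)*(-39457) = (-1/15103 + 6386)*(-39457) = (96447757/15103)*(-39457) = -345958104359/1373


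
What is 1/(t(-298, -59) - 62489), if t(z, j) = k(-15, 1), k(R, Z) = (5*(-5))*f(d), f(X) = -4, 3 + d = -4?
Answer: -1/62389 ≈ -1.6028e-5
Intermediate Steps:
d = -7 (d = -3 - 4 = -7)
k(R, Z) = 100 (k(R, Z) = (5*(-5))*(-4) = -25*(-4) = 100)
t(z, j) = 100
1/(t(-298, -59) - 62489) = 1/(100 - 62489) = 1/(-62389) = -1/62389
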